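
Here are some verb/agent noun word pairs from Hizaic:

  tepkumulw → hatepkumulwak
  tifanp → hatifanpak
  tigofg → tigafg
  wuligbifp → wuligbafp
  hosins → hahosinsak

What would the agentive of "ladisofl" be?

"ladisofl" has second-to-last letter 'f'. The stems whose second-to-last letter is 'f' (tigofg → tigafg, wuligbifp → wuligbafp) change the last vowel to 'a'.
So ladisofl → ladisafl.

ladisafl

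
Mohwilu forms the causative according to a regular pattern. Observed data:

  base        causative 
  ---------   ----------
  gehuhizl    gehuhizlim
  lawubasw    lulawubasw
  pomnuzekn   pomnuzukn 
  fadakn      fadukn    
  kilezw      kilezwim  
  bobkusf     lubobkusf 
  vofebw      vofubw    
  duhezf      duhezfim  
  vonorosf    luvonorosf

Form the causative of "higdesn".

luhigdesn

duhezf and vonorosf both end in -f yet inflect differently (duhezfim, luvonorosf), so the final letter is not what conditions the rule; the second-to-last letter is.
"higdesn" has second-to-last letter 's'. The stems whose second-to-last letter is 's' (vonorosf → luvonorosf, lawubasw → lulawubasw, bobkusf → lubobkusf) add the prefix lu-.
So higdesn → luhigdesn.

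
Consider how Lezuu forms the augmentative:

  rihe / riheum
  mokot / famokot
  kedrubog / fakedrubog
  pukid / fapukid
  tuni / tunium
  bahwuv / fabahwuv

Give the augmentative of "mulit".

"mulit" ends in a consonant. The stems ending in a consonant (mokot → famokot, pukid → fapukid, kedrubog → fakedrubog) add the prefix fa-.
The other pattern: stems ending in a vowel add -um.
So mulit → famulit.

famulit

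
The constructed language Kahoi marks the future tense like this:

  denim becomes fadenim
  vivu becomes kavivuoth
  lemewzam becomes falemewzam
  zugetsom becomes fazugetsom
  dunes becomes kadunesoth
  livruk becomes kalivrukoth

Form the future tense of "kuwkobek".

kakuwkobekoth

"kuwkobek" ends in -k. The one such stem in the data (livruk → kalivrukoth) adds ka- … -oth around the stem, so the same rule applies.
The other pattern: stems ending in -m add the prefix fa-.
So kuwkobek → kakuwkobekoth.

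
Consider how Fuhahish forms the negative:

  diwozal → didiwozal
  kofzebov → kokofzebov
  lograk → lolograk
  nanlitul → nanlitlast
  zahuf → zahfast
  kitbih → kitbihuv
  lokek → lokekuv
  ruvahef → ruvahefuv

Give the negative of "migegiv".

migegivuv

diwozal and nanlitul both end in -l yet inflect differently (didiwozal, nanlitlast), so the final letter is not what conditions the rule; the last vowel is.
"migegiv" has last vowel 'i'. The one such stem in the data (kitbih → kitbihuv) adds -uv, so the same rule applies.
The other patterns: stems whose last vowel is 'a' or 'o' repeat the first consonant+vowel as a prefix; stems whose last vowel is 'u' delete the last vowel and add -ast.
So migegiv → migegivuv.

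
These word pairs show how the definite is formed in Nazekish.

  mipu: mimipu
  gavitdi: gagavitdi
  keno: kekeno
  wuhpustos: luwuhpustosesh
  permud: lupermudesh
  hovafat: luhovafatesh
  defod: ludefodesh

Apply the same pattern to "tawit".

lutawitesh

keno and wuhpustos both have last vowel 'o' yet inflect differently (kekeno, luwuhpustosesh), so the last vowel is not what conditions the rule; whether the stem ends in a vowel or a consonant is.
"tawit" ends in a consonant. The stems ending in a consonant (wuhpustos → luwuhpustosesh, permud → lupermudesh, hovafat → luhovafatesh) add lu- … -esh around the stem.
The other pattern: stems ending in a vowel repeat the first consonant+vowel as a prefix.
So tawit → lutawitesh.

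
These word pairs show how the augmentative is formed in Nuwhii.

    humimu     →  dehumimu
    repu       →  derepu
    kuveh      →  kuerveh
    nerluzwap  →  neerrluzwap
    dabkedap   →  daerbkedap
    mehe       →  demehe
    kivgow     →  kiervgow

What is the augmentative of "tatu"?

detatu

mehe and kuveh both have last vowel 'e' yet inflect differently (demehe, kuerveh), so the last vowel is not what conditions the rule; whether the stem ends in a vowel or a consonant is.
"tatu" ends in a vowel. The stems ending in a vowel (humimu → dehumimu, repu → derepu, mehe → demehe) add the prefix de-.
The other pattern: stems ending in a consonant insert -er- after the first vowel.
So tatu → detatu.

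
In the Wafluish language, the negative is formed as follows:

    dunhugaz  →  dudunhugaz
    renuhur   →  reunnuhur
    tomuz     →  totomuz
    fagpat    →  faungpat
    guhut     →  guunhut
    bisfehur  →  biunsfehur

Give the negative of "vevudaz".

"vevudaz" ends in -z. The stems ending in -z (tomuz → totomuz, dunhugaz → dudunhugaz) repeat the first consonant+vowel as a prefix.
So vevudaz → vevevudaz.

vevevudaz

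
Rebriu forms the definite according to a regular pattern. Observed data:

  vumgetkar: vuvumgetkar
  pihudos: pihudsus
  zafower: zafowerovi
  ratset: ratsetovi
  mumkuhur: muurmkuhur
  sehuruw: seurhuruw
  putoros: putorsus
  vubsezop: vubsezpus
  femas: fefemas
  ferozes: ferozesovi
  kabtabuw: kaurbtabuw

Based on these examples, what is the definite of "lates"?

mumkuhur and vumgetkar both end in -r yet inflect differently (muurmkuhur, vuvumgetkar), so the final letter is not what conditions the rule; the last vowel is.
"lates" has last vowel 'e'. The stems whose last vowel is 'e' (ratset → ratsetovi, zafower → zafowerovi, ferozes → ferozesovi) add -ovi.
The other patterns: stems whose last vowel is 'u' insert -ur- after the first vowel; stems whose last vowel is 'a' repeat the first consonant+vowel as a prefix; stems whose last vowel is 'o' delete the last vowel and add -us.
So lates → latesovi.

latesovi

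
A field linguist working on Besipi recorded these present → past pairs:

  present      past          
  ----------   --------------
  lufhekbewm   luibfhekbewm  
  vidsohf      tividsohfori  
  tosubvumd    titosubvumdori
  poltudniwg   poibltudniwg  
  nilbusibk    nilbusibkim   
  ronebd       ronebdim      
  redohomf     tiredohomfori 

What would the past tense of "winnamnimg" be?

tiwinnamnimgori

ronebd and tosubvumd both end in -d yet inflect differently (ronebdim, titosubvumdori), so the final letter is not what conditions the rule; the second-to-last letter is.
"winnamnimg" has second-to-last letter 'm'. The stems whose second-to-last letter is 'm' (redohomf → tiredohomfori, tosubvumd → titosubvumdori) add ti- … -ori around the stem.
The other patterns: stems whose second-to-last letter is 'b' add -im; stems whose second-to-last letter is 'w' insert -ib- after the first vowel.
So winnamnimg → tiwinnamnimgori.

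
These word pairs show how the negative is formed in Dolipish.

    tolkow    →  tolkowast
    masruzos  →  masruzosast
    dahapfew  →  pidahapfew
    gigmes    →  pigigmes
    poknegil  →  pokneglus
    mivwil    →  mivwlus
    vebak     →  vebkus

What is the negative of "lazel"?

tolkow and dahapfew both end in -w yet inflect differently (tolkowast, pidahapfew), so the final letter is not what conditions the rule; the last vowel is.
"lazel" has last vowel 'e'. The stems whose last vowel is 'e' (dahapfew → pidahapfew, gigmes → pigigmes) add the prefix pi-.
The other patterns: stems whose last vowel is 'o' add -ast; stems whose last vowel is 'a' or 'i' delete the last vowel and add -us.
So lazel → pilazel.

pilazel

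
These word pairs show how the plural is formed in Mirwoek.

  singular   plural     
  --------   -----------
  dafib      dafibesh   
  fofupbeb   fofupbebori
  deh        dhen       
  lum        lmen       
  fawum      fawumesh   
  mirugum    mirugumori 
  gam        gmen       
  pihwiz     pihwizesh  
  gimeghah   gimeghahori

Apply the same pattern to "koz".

kzen

gam and fawum both end in -m yet inflect differently (gmen, fawumesh), so the final letter is not what conditions the rule; the number of vowels is.
"koz" has 1 vowel. The stems with 1 vowel (gam → gmen, deh → dhen, lum → lmen) delete the last vowel and add -en.
So koz → kzen.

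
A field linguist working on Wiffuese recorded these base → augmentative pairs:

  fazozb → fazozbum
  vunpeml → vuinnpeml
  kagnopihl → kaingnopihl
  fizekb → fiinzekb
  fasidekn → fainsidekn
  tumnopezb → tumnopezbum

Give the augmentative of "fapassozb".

fapassozbum

tumnopezb and fizekb both end in -b yet inflect differently (tumnopezbum, fiinzekb), so the final letter is not what conditions the rule; the second-to-last letter is.
"fapassozb" has second-to-last letter 'z'. The stems whose second-to-last letter is 'z' (tumnopezb → tumnopezbum, fazozb → fazozbum) add -um.
The other pattern: stems whose second-to-last letter is 'h', 'k' or 'm' insert -in- after the first vowel.
So fapassozb → fapassozbum.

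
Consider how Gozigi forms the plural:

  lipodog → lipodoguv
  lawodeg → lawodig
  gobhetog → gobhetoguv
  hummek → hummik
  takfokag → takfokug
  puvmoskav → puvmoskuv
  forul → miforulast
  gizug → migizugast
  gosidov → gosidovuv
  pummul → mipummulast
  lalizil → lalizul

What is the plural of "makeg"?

"makeg" has last vowel 'e'. The stems whose last vowel is 'e' (lawodeg → lawodig, hummek → hummik) change the last vowel to 'i'.
The other patterns: stems whose last vowel is 'u' add mi- … -ast around the stem; stems whose last vowel is 'o' add -uv; stems whose last vowel is 'a' or 'i' change the last vowel to 'u'.
So makeg → makig.

makig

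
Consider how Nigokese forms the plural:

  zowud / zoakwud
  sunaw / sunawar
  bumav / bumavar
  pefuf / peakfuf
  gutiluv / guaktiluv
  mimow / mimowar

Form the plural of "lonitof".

lonitofar

"lonitof" has last vowel 'o'. The one such stem in the data (mimow → mimowar) adds -ar, so the same rule applies.
The other pattern: stems whose last vowel is 'u' insert -ak- after the first vowel.
So lonitof → lonitofar.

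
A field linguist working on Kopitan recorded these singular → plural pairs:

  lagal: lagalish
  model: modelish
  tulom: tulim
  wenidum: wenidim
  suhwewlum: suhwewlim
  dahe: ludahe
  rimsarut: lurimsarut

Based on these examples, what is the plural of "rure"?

"rure" ends in -e. The one such stem in the data (dahe → ludahe) adds the prefix lu-, so the same rule applies.
The other patterns: stems ending in -l add -ish; stems ending in -m change the last vowel to 'i'.
So rure → lurure.

lurure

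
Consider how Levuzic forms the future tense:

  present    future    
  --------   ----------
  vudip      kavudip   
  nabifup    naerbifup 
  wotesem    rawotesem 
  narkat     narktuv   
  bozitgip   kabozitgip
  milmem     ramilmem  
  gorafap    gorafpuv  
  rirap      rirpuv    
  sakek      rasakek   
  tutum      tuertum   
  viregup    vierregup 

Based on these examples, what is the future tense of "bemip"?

vudip and rirap both end in -p yet inflect differently (kavudip, rirpuv), so the final letter is not what conditions the rule; the last vowel is.
"bemip" has last vowel 'i'. The stems whose last vowel is 'i' (vudip → kavudip, bozitgip → kabozitgip) add the prefix ka-.
So bemip → kabemip.

kabemip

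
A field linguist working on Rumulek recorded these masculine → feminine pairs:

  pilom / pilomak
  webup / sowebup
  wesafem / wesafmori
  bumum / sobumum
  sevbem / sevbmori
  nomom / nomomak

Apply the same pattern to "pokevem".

sevbem and pilom both end in -m yet inflect differently (sevbmori, pilomak), so the final letter is not what conditions the rule; the last vowel is.
"pokevem" has last vowel 'e'. The stems whose last vowel is 'e' (sevbem → sevbmori, wesafem → wesafmori) delete the last vowel and add -ori.
The other patterns: stems whose last vowel is 'o' add -ak; stems whose last vowel is 'u' add the prefix so-.
So pokevem → pokevmori.

pokevmori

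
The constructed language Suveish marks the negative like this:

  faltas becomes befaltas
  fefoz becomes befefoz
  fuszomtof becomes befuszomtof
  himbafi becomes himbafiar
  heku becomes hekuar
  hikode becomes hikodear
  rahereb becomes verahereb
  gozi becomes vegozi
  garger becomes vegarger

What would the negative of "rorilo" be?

"rorilo" begins with r-. The one such stem in the data (rahereb → verahereb) adds the prefix ve-, so the same rule applies.
So rorilo → verorilo.

verorilo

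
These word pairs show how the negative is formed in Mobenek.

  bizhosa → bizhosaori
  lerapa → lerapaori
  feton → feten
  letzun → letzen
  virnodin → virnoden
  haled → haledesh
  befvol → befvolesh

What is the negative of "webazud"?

webazudesh

feton and befvol both have last vowel 'o' yet inflect differently (feten, befvolesh), so the last vowel is not what conditions the rule; the final letter is.
"webazud" ends in -d. The one such stem in the data (haled → haledesh) adds -esh, so the same rule applies.
The other patterns: stems ending in -a add -ori; stems ending in -n change the last vowel to 'e'.
So webazud → webazudesh.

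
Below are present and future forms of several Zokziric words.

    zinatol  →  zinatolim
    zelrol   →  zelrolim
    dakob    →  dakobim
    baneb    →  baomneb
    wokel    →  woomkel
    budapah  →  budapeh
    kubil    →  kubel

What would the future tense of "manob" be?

dakob and baneb both end in -b yet inflect differently (dakobim, baomneb), so the final letter is not what conditions the rule; the last vowel is.
"manob" has last vowel 'o'. The stems whose last vowel is 'o' (zinatol → zinatolim, zelrol → zelrolim, dakob → dakobim) add -im.
So manob → manobim.

manobim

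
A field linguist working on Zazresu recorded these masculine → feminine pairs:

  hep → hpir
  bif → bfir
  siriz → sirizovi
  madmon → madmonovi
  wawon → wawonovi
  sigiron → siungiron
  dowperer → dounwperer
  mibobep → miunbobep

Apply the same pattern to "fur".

frir

madmon and sigiron both end in -n yet inflect differently (madmonovi, siungiron), so the final letter is not what conditions the rule; the number of vowels is.
"fur" has 1 vowel. The stems with 1 vowel (hep → hpir, bif → bfir) delete the last vowel and add -ir.
So fur → frir.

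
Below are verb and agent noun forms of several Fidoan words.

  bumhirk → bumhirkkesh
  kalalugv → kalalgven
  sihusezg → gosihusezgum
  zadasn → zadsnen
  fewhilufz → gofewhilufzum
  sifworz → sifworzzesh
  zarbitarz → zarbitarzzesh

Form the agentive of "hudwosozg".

"hudwosozg" has second-to-last letter 'z'. The one such stem in the data (sihusezg → gosihusezgum) adds go- … -um around the stem, so the same rule applies.
The other patterns: stems whose second-to-last letter is 'r' double the final consonant and add -esh; stems whose second-to-last letter is 'g' or 's' delete the last vowel and add -en.
So hudwosozg → gohudwosozgum.

gohudwosozgum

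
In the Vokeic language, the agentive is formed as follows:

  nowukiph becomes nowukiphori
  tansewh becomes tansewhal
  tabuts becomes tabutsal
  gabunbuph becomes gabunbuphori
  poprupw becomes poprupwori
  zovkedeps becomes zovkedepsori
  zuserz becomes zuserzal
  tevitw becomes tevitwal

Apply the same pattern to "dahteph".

"dahteph" has second-to-last letter 'p'. The stems whose second-to-last letter is 'p' (poprupw → poprupwori, gabunbuph → gabunbuphori, nowukiph → nowukiphori) add -ori.
The other pattern: stems whose second-to-last letter is 'r', 't' or 'w' add -al.
So dahteph → dahtephori.

dahtephori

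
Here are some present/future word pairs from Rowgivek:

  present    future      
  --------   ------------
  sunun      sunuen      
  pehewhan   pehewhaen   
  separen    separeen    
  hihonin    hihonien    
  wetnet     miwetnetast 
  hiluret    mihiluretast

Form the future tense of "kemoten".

"kemoten" ends in -n. The stems ending in -n (sunun → sunuen, pehewhan → pehewhaen, separen → separeen) drop the final letter and add -en.
The other pattern: stems ending in -t add mi- … -ast around the stem.
So kemoten → kemoteen.

kemoteen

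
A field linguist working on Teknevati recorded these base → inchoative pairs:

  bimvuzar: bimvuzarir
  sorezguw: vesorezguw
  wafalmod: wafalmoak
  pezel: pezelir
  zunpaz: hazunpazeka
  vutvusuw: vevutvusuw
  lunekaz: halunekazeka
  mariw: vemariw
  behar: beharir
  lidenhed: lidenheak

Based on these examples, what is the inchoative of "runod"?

runoak

pezel and lidenhed both have last vowel 'e' yet inflect differently (pezelir, lidenheak), so the last vowel is not what conditions the rule; the final letter is.
"runod" ends in -d. The stems ending in -d (lidenhed → lidenheak, wafalmod → wafalmoak) drop the final letter and add -ak.
So runod → runoak.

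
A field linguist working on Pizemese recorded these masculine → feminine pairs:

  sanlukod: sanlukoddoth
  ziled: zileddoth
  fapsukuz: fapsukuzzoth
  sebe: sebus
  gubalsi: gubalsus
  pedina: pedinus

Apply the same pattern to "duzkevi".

ziled and sebe both have last vowel 'e' yet inflect differently (zileddoth, sebus), so the last vowel is not what conditions the rule; whether the stem ends in a vowel or a consonant is.
"duzkevi" ends in a vowel. The stems ending in a vowel (sebe → sebus, gubalsi → gubalsus, pedina → pedinus) drop the final letter and add -us.
The other pattern: stems ending in a consonant double the final consonant and add -oth.
So duzkevi → duzkevus.

duzkevus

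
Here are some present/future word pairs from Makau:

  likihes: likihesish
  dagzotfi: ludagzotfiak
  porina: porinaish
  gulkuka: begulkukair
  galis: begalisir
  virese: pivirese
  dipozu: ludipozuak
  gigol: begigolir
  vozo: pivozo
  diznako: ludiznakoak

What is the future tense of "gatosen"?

begatosenir

"gatosen" begins with g-. The stems beginning with g- (galis → begalisir, gigol → begigolir, gulkuka → begulkukair) add be- … -ir around the stem.
So gatosen → begatosenir.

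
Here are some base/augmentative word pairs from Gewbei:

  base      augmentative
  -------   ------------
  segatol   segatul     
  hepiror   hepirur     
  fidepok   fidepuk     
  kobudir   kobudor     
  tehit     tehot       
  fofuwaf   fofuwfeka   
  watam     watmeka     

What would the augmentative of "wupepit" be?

wupepot

"wupepit" has last vowel 'i'. The stems whose last vowel is 'i' (kobudir → kobudor, tehit → tehot) change the last vowel to 'o'.
So wupepit → wupepot.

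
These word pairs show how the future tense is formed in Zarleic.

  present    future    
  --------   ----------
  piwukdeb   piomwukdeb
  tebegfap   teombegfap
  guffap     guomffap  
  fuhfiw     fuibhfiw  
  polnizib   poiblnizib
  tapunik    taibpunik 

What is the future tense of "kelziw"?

polnizib and piwukdeb both end in -b yet inflect differently (poiblnizib, piomwukdeb), so the final letter is not what conditions the rule; the last vowel is.
"kelziw" has last vowel 'i'. The stems whose last vowel is 'i' (tapunik → taibpunik, polnizib → poiblnizib, fuhfiw → fuibhfiw) insert -ib- after the first vowel.
So kelziw → keiblziw.

keiblziw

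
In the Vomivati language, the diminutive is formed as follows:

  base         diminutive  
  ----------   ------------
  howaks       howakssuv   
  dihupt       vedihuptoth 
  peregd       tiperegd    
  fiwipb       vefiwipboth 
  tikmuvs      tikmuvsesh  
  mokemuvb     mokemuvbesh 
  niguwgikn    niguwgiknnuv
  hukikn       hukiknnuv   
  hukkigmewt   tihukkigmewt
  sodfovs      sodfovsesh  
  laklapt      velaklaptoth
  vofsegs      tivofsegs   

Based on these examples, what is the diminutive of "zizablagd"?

tizizablagd

fiwipb and mokemuvb both end in -b yet inflect differently (vefiwipboth, mokemuvbesh), so the final letter is not what conditions the rule; the second-to-last letter is.
"zizablagd" has second-to-last letter 'g'. The stems whose second-to-last letter is 'g' (vofsegs → tivofsegs, peregd → tiperegd) add the prefix ti-.
So zizablagd → tizizablagd.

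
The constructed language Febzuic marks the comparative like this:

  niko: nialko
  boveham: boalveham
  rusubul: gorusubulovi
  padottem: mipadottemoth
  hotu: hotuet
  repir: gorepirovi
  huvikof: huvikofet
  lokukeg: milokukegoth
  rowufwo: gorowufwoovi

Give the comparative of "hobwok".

rowufwo and niko both end in -o yet inflect differently (gorowufwoovi, nialko), so the final letter is not what conditions the rule; the first letter is.
"hobwok" begins with h-. The stems beginning with h- (hotu → hotuet, huvikof → huvikofet) add -et.
So hobwok → hobwoket.

hobwoket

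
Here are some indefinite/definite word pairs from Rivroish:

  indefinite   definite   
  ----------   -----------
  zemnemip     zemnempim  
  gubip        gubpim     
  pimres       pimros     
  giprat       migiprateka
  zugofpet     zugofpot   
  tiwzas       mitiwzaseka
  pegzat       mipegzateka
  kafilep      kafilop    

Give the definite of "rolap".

mirolapeka

kafilep and gubip both end in -p yet inflect differently (kafilop, gubpim), so the final letter is not what conditions the rule; the last vowel is.
"rolap" has last vowel 'a'. The stems whose last vowel is 'a' (pegzat → mipegzateka, giprat → migiprateka, tiwzas → mitiwzaseka) add mi- … -eka around the stem.
So rolap → mirolapeka.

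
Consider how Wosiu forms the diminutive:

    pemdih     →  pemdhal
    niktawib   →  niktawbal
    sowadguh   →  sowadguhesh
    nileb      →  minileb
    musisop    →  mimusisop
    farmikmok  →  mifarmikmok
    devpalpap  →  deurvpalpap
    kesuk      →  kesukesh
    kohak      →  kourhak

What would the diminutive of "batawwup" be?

batawwupesh

kohak and kesuk both end in -k yet inflect differently (kourhak, kesukesh), so the final letter is not what conditions the rule; the last vowel is.
"batawwup" has last vowel 'u'. The stems whose last vowel is 'u' (kesuk → kesukesh, sowadguh → sowadguhesh) add -esh.
So batawwup → batawwupesh.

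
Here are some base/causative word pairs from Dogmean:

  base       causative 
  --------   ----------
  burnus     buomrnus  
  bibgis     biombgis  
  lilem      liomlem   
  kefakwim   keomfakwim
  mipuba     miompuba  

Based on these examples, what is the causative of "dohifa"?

doomhifa

Every pair shown (burnus → buomrnus, bibgis → biombgis, lilem → liomlem, …) follows the same rule: insert -om- after the first vowel.
So dohifa → doomhifa.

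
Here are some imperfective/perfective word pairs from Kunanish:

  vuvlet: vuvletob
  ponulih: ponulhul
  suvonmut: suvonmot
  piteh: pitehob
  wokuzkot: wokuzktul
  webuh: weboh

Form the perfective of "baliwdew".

"baliwdew" has last vowel 'e'. The stems whose last vowel is 'e' (vuvlet → vuvletob, piteh → pitehob) add -ob.
So baliwdew → baliwdewob.

baliwdewob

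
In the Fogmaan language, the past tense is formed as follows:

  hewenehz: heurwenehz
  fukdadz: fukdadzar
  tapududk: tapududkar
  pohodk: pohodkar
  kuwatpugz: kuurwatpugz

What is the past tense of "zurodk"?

zurodkar

"zurodk" has second-to-last letter 'd'. The stems whose second-to-last letter is 'd' (pohodk → pohodkar, tapududk → tapududkar, fukdadz → fukdadzar) add -ar.
The other pattern: stems whose second-to-last letter is 'g' or 'h' insert -ur- after the first vowel.
So zurodk → zurodkar.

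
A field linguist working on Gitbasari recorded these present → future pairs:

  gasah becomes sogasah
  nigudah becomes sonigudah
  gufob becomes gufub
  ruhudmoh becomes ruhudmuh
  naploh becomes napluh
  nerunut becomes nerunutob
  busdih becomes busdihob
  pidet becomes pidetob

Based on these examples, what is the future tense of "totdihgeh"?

totdihgehob

gasah and ruhudmoh both end in -h yet inflect differently (sogasah, ruhudmuh), so the final letter is not what conditions the rule; the last vowel is.
"totdihgeh" has last vowel 'e'. The one such stem in the data (pidet → pidetob) adds -ob, so the same rule applies.
The other patterns: stems whose last vowel is 'a' add the prefix so-; stems whose last vowel is 'o' change the last vowel to 'u'.
So totdihgeh → totdihgehob.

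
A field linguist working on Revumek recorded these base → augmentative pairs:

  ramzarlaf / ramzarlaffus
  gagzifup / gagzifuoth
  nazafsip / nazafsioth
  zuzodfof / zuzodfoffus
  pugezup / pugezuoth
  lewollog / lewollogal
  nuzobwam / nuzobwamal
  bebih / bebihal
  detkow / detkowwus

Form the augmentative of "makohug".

makohugal

nazafsip and bebih both have last vowel 'i' yet inflect differently (nazafsioth, bebihal), so the last vowel is not what conditions the rule; the final letter is.
"makohug" ends in -g. The one such stem in the data (lewollog → lewollogal) adds -al, so the same rule applies.
The other patterns: stems ending in -f or -w double the final consonant and add -us; stems ending in -p drop the final letter and add -oth.
So makohug → makohugal.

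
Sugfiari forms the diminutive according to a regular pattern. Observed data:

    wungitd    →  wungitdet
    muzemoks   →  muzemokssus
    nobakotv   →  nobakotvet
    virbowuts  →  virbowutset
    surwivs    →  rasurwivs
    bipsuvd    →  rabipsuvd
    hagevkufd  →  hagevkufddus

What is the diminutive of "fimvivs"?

rafimvivs

wungitd and bipsuvd both end in -d yet inflect differently (wungitdet, rabipsuvd), so the final letter is not what conditions the rule; the second-to-last letter is.
"fimvivs" has second-to-last letter 'v'. The stems whose second-to-last letter is 'v' (bipsuvd → rabipsuvd, surwivs → rasurwivs) add the prefix ra-.
The other patterns: stems whose second-to-last letter is 't' add -et; stems whose second-to-last letter is 'f' or 'k' double the final consonant and add -us.
So fimvivs → rafimvivs.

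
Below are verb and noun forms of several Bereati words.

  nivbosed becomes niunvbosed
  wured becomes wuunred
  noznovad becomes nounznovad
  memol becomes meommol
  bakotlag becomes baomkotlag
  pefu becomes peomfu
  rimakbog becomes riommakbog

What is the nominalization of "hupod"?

huunpod

"hupod" ends in -d. The stems ending in -d (nivbosed → niunvbosed, wured → wuunred, noznovad → nounznovad) insert -un- after the first vowel.
So hupod → huunpod.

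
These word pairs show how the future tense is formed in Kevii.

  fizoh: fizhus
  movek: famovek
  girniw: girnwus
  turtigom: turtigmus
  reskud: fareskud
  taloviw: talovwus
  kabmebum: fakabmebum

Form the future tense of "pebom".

pebmus

turtigom and kabmebum both end in -m yet inflect differently (turtigmus, fakabmebum), so the final letter is not what conditions the rule; the last vowel is.
"pebom" has last vowel 'o'. The stems whose last vowel is 'o' (turtigom → turtigmus, fizoh → fizhus) delete the last vowel and add -us.
The other pattern: stems whose last vowel is 'e' or 'u' add the prefix fa-.
So pebom → pebmus.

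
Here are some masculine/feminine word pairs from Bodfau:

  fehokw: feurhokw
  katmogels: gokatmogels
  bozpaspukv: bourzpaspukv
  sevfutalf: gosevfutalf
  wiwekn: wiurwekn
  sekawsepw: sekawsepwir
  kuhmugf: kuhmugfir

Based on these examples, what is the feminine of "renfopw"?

renfopwir

fehokw and sekawsepw both end in -w yet inflect differently (feurhokw, sekawsepwir), so the final letter is not what conditions the rule; the second-to-last letter is.
"renfopw" has second-to-last letter 'p'. The one such stem in the data (sekawsepw → sekawsepwir) adds -ir, so the same rule applies.
So renfopw → renfopwir.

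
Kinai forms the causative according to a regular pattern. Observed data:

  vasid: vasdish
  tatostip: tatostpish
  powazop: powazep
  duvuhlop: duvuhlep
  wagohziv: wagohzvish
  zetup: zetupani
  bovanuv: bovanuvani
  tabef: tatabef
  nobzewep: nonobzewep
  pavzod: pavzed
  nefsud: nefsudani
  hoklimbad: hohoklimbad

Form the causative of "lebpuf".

lebpufani

nobzewep and duvuhlop both end in -p yet inflect differently (nonobzewep, duvuhlep), so the final letter is not what conditions the rule; the last vowel is.
"lebpuf" has last vowel 'u'. The stems whose last vowel is 'u' (bovanuv → bovanuvani, nefsud → nefsudani, zetup → zetupani) add -ani.
The other patterns: stems whose last vowel is 'a' or 'e' repeat the first consonant+vowel as a prefix; stems whose last vowel is 'o' change the last vowel to 'e'; stems whose last vowel is 'i' delete the last vowel and add -ish.
So lebpuf → lebpufani.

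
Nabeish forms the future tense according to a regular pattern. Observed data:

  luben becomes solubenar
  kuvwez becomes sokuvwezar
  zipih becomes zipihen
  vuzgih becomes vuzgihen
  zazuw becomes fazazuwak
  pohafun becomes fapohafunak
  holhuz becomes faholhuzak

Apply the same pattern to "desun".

fadesunak

luben and pohafun both end in -n yet inflect differently (solubenar, fapohafunak), so the final letter is not what conditions the rule; the last vowel is.
"desun" has last vowel 'u'. The stems whose last vowel is 'u' (zazuw → fazazuwak, pohafun → fapohafunak, holhuz → faholhuzak) add fa- … -ak around the stem.
So desun → fadesunak.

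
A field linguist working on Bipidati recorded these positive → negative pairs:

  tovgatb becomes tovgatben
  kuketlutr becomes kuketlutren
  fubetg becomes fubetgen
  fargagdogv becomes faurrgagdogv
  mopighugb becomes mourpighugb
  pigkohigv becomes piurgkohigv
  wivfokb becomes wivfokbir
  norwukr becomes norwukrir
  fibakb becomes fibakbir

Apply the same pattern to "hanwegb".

tovgatb and mopighugb both end in -b yet inflect differently (tovgatben, mourpighugb), so the final letter is not what conditions the rule; the second-to-last letter is.
"hanwegb" has second-to-last letter 'g'. The stems whose second-to-last letter is 'g' (fargagdogv → faurrgagdogv, mopighugb → mourpighugb, pigkohigv → piurgkohigv) insert -ur- after the first vowel.
So hanwegb → haurnwegb.

haurnwegb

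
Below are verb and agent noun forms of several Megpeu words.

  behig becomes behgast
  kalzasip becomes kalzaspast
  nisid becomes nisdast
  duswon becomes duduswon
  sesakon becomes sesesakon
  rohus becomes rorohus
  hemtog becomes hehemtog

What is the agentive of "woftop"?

behig and hemtog both end in -g yet inflect differently (behgast, hehemtog), so the final letter is not what conditions the rule; the last vowel is.
"woftop" has last vowel 'o'. The stems whose last vowel is 'o' (duswon → duduswon, sesakon → sesesakon, hemtog → hehemtog) repeat the first consonant+vowel as a prefix.
So woftop → wowoftop.

wowoftop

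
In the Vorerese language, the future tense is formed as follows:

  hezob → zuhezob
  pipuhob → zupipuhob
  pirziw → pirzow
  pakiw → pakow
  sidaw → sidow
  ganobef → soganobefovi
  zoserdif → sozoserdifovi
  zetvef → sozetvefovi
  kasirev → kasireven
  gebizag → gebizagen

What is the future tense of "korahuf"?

pirziw and zoserdif both have last vowel 'i' yet inflect differently (pirzow, sozoserdifovi), so the last vowel is not what conditions the rule; the final letter is.
"korahuf" ends in -f. The stems ending in -f (ganobef → soganobefovi, zoserdif → sozoserdifovi, zetvef → sozetvefovi) add so- … -ovi around the stem.
The other patterns: stems ending in -b add the prefix zu-; stems ending in -w change the last vowel to 'o'; stems ending in -g or -v add -en.
So korahuf → sokorahufovi.

sokorahufovi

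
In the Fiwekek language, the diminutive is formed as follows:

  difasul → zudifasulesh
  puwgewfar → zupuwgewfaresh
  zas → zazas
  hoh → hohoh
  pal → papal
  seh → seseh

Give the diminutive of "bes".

bebes

difasul and pal both end in -l yet inflect differently (zudifasulesh, papal), so the final letter is not what conditions the rule; the number of vowels is.
"bes" has 1 vowel. The stems with 1 vowel (zas → zazas, hoh → hohoh, pal → papal) repeat the first consonant+vowel as a prefix.
So bes → bebes.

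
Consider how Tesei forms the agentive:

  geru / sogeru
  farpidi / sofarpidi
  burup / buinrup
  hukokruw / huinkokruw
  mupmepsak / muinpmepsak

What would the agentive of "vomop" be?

geru and burup both have last vowel 'u' yet inflect differently (sogeru, buinrup), so the last vowel is not what conditions the rule; whether the stem ends in a vowel or a consonant is.
"vomop" ends in a consonant. The stems ending in a consonant (burup → buinrup, hukokruw → huinkokruw, mupmepsak → muinpmepsak) insert -in- after the first vowel.
So vomop → voinmop.

voinmop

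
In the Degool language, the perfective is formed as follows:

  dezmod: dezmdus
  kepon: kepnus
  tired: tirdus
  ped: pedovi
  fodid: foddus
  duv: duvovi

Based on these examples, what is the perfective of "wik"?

ped and dezmod both end in -d yet inflect differently (pedovi, dezmdus), so the final letter is not what conditions the rule; the number of vowels is.
"wik" has 1 vowel. The stems with 1 vowel (ped → pedovi, duv → duvovi) add -ovi.
The other pattern: stems with 2 vowels delete the last vowel and add -us.
So wik → wikovi.

wikovi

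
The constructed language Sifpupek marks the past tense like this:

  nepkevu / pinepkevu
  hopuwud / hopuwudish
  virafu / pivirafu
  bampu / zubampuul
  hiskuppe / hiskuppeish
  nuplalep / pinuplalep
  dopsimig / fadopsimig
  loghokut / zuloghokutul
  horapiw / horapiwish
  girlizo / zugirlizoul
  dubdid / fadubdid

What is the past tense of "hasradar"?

"hasradar" begins with h-. The stems beginning with h- (hopuwud → hopuwudish, hiskuppe → hiskuppeish, horapiw → horapiwish) add -ish.
So hasradar → hasradarish.

hasradarish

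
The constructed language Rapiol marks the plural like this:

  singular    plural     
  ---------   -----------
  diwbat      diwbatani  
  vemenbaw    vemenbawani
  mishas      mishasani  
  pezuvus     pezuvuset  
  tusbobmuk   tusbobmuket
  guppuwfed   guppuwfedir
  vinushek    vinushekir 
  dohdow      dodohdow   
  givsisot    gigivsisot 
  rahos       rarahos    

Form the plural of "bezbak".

"bezbak" has last vowel 'a'. The stems whose last vowel is 'a' (diwbat → diwbatani, vemenbaw → vemenbawani, mishas → mishasani) add -ani.
The other patterns: stems whose last vowel is 'u' add -et; stems whose last vowel is 'e' add -ir; stems whose last vowel is 'o' repeat the first consonant+vowel as a prefix.
So bezbak → bezbakani.

bezbakani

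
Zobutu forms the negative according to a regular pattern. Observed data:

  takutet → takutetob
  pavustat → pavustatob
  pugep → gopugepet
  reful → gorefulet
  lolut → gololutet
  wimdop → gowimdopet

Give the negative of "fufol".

takutet and lolut both end in -t yet inflect differently (takutetob, gololutet), so the final letter is not what conditions the rule; the number of vowels is.
"fufol" has 2 vowels. The stems with 2 vowels (pugep → gopugepet, reful → gorefulet, lolut → gololutet) add go- … -et around the stem.
The other pattern: stems with 3 vowels add -ob.
So fufol → gofufolet.

gofufolet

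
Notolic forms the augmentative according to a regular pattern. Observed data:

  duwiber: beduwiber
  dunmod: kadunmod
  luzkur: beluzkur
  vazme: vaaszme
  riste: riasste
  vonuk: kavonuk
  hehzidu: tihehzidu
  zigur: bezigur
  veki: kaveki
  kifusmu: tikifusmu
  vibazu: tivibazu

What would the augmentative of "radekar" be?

luzkur and vibazu both have last vowel 'u' yet inflect differently (beluzkur, tivibazu), so the last vowel is not what conditions the rule; the final letter is.
"radekar" ends in -r. The stems ending in -r (duwiber → beduwiber, luzkur → beluzkur, zigur → bezigur) add the prefix be-.
The other patterns: stems ending in -u add the prefix ti-; stems ending in -e insert -as- after the first vowel; stems ending in -d, -i or -k add the prefix ka-.
So radekar → beradekar.

beradekar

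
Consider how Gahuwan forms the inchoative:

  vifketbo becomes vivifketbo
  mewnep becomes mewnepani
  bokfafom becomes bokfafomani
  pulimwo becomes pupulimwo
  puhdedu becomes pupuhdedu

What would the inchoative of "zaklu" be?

vifketbo and bokfafom both have last vowel 'o' yet inflect differently (vivifketbo, bokfafomani), so the last vowel is not what conditions the rule; whether the stem ends in a vowel or a consonant is.
"zaklu" ends in a vowel. The stems ending in a vowel (puhdedu → pupuhdedu, vifketbo → vivifketbo, pulimwo → pupulimwo) repeat the first consonant+vowel as a prefix.
The other pattern: stems ending in a consonant add -ani.
So zaklu → zazaklu.

zazaklu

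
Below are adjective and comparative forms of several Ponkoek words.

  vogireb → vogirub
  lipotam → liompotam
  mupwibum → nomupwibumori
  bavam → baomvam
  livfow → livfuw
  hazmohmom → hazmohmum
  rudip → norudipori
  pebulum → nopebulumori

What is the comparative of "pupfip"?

hazmohmom and lipotam both end in -m yet inflect differently (hazmohmum, liompotam), so the final letter is not what conditions the rule; the last vowel is.
"pupfip" has last vowel 'i'. The one such stem in the data (rudip → norudipori) adds no- … -ori around the stem, so the same rule applies.
So pupfip → nopupfipori.

nopupfipori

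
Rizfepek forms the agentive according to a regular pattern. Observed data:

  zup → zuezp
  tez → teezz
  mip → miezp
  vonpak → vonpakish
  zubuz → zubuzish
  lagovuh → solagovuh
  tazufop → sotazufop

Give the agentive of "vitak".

vitakish

"vitak" has 2 vowels. The stems with 2 vowels (vonpak → vonpakish, zubuz → zubuzish) add -ish.
So vitak → vitakish.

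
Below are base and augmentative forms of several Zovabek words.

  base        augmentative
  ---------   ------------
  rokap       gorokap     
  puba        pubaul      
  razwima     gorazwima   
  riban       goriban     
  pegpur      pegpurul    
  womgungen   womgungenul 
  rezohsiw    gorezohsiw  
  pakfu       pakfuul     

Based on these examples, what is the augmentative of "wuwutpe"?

wuwutpeul

riban and womgungen both end in -n yet inflect differently (goriban, womgungenul), so the final letter is not what conditions the rule; the first letter is.
"wuwutpe" begins with w-. The one such stem in the data (womgungen → womgungenul) adds -ul, so the same rule applies.
The other pattern: stems beginning with r- add the prefix go-.
So wuwutpe → wuwutpeul.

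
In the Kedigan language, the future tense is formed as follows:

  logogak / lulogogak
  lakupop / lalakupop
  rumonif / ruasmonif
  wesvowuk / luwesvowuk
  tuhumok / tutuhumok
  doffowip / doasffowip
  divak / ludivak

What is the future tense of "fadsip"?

faasdsip

doffowip and lakupop both end in -p yet inflect differently (doasffowip, lalakupop), so the final letter is not what conditions the rule; the last vowel is.
"fadsip" has last vowel 'i'. The stems whose last vowel is 'i' (doffowip → doasffowip, rumonif → ruasmonif) insert -as- after the first vowel.
The other patterns: stems whose last vowel is 'o' repeat the first consonant+vowel as a prefix; stems whose last vowel is 'a' or 'u' add the prefix lu-.
So fadsip → faasdsip.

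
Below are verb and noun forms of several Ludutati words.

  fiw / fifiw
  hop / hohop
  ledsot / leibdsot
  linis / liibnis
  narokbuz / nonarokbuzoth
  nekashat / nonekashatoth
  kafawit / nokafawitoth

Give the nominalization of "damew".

"damew" has 2 vowels. The stems with 2 vowels (ledsot → leibdsot, linis → liibnis) insert -ib- after the first vowel.
So damew → daibmew.

daibmew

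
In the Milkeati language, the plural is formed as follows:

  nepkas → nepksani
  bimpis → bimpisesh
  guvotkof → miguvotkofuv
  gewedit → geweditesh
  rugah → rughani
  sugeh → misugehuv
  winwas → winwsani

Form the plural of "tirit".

tiritesh

rugah and sugeh both end in -h yet inflect differently (rughani, misugehuv), so the final letter is not what conditions the rule; the last vowel is.
"tirit" has last vowel 'i'. The stems whose last vowel is 'i' (bimpis → bimpisesh, gewedit → geweditesh) add -esh.
So tirit → tiritesh.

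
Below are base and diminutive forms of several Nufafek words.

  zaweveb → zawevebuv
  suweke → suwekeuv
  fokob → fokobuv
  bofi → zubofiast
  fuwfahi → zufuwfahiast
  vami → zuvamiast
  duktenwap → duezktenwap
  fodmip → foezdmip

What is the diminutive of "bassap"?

bofi and fodmip both have last vowel 'i' yet inflect differently (zubofiast, foezdmip), so the last vowel is not what conditions the rule; the final letter is.
"bassap" ends in -p. The stems ending in -p (duktenwap → duezktenwap, fodmip → foezdmip) insert -ez- after the first vowel.
The other patterns: stems ending in -b or -e add -uv; stems ending in -i add zu- … -ast around the stem.
So bassap → baezssap.

baezssap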